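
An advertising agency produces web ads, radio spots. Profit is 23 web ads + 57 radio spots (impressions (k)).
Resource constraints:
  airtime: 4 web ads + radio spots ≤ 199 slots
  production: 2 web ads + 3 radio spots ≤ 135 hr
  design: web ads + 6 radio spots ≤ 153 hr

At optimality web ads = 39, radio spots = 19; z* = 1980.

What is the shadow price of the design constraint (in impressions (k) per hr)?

Binding: production and design. Non-binding: airtime (24 unused).
Since airtime is not tight, its dual is 0.
From A_Bᵀ y = c: 2·y_production + 1·y_design = 23; 3·y_production + 6·y_design = 57.
This yields shadow prices y_production = 9, y_design = 5.
Shadow price of design = 5.

5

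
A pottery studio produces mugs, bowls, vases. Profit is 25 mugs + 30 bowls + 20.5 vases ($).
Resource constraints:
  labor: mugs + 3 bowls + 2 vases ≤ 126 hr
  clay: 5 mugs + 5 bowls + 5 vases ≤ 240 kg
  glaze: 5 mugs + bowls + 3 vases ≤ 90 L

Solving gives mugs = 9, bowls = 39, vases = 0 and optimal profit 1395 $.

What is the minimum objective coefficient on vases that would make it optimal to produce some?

Check each constraint at x*: labor 126/126 (tight); clay 240/240 (tight); glaze 84/90 (slack 6).
Slack constraints have shadow price 0 (complementary slackness).
The binding rows give the dual system: 1·y_labor + 5·y_clay = 25 and 3·y_labor + 5·y_clay = 30.
→ y_labor = 2.5 and y_clay = 4.5.
vases enters the basis when its profit ≥ yᵀa₃ = 2.5·2 + 4.5·5 = 27.5.

27.5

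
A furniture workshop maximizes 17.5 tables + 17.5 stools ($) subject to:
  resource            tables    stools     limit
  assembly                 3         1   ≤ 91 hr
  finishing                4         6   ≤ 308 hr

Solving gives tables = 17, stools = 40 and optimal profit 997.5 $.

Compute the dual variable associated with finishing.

2.5

Check each constraint at x*: assembly 91/91 (tight); finishing 308/308 (tight).
From A_Bᵀ y = c: 3·y_assembly + 4·y_finishing = 17.5; 1·y_assembly + 6·y_finishing = 17.5.
This yields shadow prices y_assembly = 2.5, y_finishing = 2.5.
Shadow price of finishing = 2.5.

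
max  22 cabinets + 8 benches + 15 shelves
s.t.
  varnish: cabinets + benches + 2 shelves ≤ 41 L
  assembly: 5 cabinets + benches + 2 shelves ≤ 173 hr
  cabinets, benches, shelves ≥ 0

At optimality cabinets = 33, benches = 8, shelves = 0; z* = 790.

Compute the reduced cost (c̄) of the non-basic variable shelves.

-1

Both varnish and assembly are binding at x*.
From A_Bᵀ y = c: 1·y_varnish + 5·y_assembly = 22; 1·y_varnish + 1·y_assembly = 8.
→ y_varnish = 4.5 and y_assembly = 3.5.
Reduced cost of shelves: c₃ − yᵀa₃ = 15 − (4.5·2 + 3.5·2) = 15 − 16 = -1.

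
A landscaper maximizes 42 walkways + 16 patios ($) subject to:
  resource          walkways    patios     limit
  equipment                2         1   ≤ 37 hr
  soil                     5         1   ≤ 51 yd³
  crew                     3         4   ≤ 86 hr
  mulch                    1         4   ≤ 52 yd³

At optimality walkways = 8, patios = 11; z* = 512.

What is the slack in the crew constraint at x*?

crew used = 3·8 + 4·11 = 68; slack = 86 − 68 = 18.

18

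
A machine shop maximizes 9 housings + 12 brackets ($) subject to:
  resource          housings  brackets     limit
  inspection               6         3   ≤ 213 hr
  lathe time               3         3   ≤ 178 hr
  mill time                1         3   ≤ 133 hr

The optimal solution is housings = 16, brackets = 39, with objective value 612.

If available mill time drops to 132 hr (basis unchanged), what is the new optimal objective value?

At the optimum: inspection uses 213 of 213 (binding); lathe time uses 165 of 178 (slack = 13); mill time uses 133 of 133 (binding).
Since lathe time is not tight, its dual is 0.
Dual feasibility on the basic columns requires 6·y_inspection + 1·y_mill time = 9, 3·y_inspection + 3·y_mill time = 12.
Solving: y_inspection = 1, y_mill time = 3.
Δz = y_mill time·Δb = 3 × (-1) = -3, so new z* = 612 − 3 = 609.

609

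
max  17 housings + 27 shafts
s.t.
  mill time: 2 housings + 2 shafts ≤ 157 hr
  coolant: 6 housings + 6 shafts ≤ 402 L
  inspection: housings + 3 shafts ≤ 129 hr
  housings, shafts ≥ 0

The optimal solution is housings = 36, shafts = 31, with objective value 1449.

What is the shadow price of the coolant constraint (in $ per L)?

2

Binding: coolant and inspection. Non-binding: mill time (23 unused).
Since mill time is not tight, its dual is 0.
From A_Bᵀ y = c: 6·y_coolant + 1·y_inspection = 17; 6·y_coolant + 3·y_inspection = 27.
This yields shadow prices y_coolant = 2, y_inspection = 5.
Shadow price of coolant = 2.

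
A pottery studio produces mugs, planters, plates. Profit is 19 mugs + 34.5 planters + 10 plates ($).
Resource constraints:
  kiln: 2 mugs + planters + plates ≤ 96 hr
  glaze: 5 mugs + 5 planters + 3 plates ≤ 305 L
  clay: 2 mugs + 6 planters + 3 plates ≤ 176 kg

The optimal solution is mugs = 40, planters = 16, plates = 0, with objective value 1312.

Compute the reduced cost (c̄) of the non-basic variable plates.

-9.5

Binding: kiln and clay. Non-binding: glaze (25 unused).
Slack constraints have shadow price 0 (complementary slackness).
Dual feasibility on the basic columns requires 2·y_kiln + 2·y_clay = 19, 1·y_kiln + 6·y_clay = 34.5.
This yields shadow prices y_kiln = 4.5, y_clay = 5.
Reduced cost of plates: c₃ − yᵀa₃ = 10 − (4.5·1 + 5·3) = 10 − 19.5 = -9.5.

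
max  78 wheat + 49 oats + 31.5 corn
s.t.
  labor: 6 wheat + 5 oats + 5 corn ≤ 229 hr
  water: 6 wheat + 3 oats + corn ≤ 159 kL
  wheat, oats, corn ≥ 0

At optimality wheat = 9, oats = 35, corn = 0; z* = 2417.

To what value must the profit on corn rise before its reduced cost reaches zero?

Both labor and water are binding at x*.
From A_Bᵀ y = c: 6·y_labor + 6·y_water = 78; 5·y_labor + 3·y_water = 49.
→ y_labor = 5 and y_water = 8.
corn enters the basis when its profit ≥ yᵀa₃ = 5·5 + 8·1 = 33.

33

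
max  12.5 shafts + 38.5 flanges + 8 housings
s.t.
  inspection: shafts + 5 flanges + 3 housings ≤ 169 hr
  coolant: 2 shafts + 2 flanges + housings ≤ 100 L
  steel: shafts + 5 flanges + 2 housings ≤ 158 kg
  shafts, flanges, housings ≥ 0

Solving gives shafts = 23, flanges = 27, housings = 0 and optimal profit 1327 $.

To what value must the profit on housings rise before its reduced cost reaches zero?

16

Check each constraint at x*: inspection 158/169 (slack 11); coolant 100/100 (tight); steel 158/158 (tight).
Slack constraints have shadow price 0 (complementary slackness).
The binding rows give the dual system: 2·y_coolant + 1·y_steel = 12.5 and 2·y_coolant + 5·y_steel = 38.5.
→ y_coolant = 3 and y_steel = 6.5.
housings enters the basis when its profit ≥ yᵀa₃ = 3·1 + 6.5·2 = 16.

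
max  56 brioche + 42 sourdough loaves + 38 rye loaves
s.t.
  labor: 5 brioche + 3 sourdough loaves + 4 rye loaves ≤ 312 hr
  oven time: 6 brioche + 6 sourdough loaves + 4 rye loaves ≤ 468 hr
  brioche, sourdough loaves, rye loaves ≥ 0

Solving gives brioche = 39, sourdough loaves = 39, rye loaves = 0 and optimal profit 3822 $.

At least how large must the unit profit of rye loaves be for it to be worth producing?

At the optimum: labor uses 312 of 312 (binding); oven time uses 468 of 468 (binding).
From A_Bᵀ y = c: 5·y_labor + 6·y_oven time = 56; 3·y_labor + 6·y_oven time = 42.
Solving: y_labor = 7, y_oven time = 3.5.
rye loaves enters the basis when its profit ≥ yᵀa₃ = 7·4 + 3.5·4 = 42.

42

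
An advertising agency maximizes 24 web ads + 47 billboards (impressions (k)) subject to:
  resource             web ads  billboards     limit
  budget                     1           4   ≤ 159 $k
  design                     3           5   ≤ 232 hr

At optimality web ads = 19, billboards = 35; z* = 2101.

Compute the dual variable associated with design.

Check each constraint at x*: budget 159/159 (tight); design 232/232 (tight).
From A_Bᵀ y = c: 1·y_budget + 3·y_design = 24; 4·y_budget + 5·y_design = 47.
→ y_budget = 3 and y_design = 7.
Shadow price of design = 7.

7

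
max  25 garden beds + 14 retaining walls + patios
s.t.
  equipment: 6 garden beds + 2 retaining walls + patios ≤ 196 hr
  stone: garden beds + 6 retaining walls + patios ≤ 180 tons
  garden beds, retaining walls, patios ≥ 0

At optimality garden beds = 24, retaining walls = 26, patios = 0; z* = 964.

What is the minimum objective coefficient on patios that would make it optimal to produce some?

5

Both equipment and stone are binding at x*.
The binding rows give the dual system: 6·y_equipment + 1·y_stone = 25 and 2·y_equipment + 6·y_stone = 14.
Solving: y_equipment = 4, y_stone = 1.
patios enters the basis when its profit ≥ yᵀa₃ = 4·1 + 1·1 = 5.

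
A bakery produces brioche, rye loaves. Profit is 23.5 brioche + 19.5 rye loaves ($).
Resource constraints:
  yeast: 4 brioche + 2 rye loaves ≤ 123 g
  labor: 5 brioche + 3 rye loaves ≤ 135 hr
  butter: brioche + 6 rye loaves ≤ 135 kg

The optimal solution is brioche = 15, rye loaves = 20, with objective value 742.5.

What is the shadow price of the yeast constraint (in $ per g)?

0

At the optimum: yeast uses 100 of 123 (slack = 23); labor uses 135 of 135 (binding); butter uses 135 of 135 (binding).
By complementary slackness, y = 0 for the non-binding constraint.
Dual feasibility on the basic columns requires 5·y_labor + 1·y_butter = 23.5, 3·y_labor + 6·y_butter = 19.5.
Solving: y_labor = 4.5, y_butter = 1.
Shadow price of yeast = 0.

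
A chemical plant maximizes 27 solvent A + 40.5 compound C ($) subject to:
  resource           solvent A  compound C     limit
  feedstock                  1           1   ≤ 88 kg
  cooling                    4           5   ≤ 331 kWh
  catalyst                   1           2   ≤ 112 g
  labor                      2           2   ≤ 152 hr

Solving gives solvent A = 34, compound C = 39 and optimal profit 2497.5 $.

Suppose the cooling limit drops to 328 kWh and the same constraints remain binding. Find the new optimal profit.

2484

Check each constraint at x*: feedstock 73/88 (slack 15); cooling 331/331 (tight); catalyst 112/112 (tight); labor 146/152 (slack 6).
Slack constraints have shadow price 0 (complementary slackness).
The binding rows give the dual system: 4·y_cooling + 1·y_catalyst = 27 and 5·y_cooling + 2·y_catalyst = 40.5.
Solving: y_cooling = 4.5, y_catalyst = 9.
Δz = y_cooling·Δb = 4.5 × (-3) = -13.5, so new z* = 2497.5 − 13.5 = 2484.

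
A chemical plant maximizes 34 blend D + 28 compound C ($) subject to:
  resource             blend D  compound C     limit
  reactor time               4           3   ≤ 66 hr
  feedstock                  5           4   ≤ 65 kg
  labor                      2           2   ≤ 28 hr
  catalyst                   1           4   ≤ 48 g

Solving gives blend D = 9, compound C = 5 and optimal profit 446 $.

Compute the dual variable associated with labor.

Binding: feedstock and labor. Non-binding: reactor time (15 unused), catalyst (19 unused).
By complementary slackness, y = 0 for the non-binding constraints.
The binding rows give the dual system: 5·y_feedstock + 2·y_labor = 34 and 4·y_feedstock + 2·y_labor = 28.
This yields shadow prices y_feedstock = 6, y_labor = 2.
Shadow price of labor = 2.

2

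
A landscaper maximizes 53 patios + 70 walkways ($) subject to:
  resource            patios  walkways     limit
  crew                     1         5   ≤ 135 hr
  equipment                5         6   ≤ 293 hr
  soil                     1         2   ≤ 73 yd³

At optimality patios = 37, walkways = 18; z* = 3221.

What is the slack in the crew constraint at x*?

crew used = 1·37 + 5·18 = 127; slack = 135 − 127 = 8.

8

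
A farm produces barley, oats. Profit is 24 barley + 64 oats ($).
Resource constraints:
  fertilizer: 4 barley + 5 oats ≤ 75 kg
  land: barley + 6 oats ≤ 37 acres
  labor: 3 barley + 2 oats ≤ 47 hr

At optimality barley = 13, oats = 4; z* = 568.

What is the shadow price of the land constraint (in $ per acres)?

9

Binding: land and labor. Non-binding: fertilizer (3 unused).
Slack constraints have shadow price 0 (complementary slackness).
From A_Bᵀ y = c: 1·y_land + 3·y_labor = 24; 6·y_land + 2·y_labor = 64.
→ y_land = 9 and y_labor = 5.
Shadow price of land = 9.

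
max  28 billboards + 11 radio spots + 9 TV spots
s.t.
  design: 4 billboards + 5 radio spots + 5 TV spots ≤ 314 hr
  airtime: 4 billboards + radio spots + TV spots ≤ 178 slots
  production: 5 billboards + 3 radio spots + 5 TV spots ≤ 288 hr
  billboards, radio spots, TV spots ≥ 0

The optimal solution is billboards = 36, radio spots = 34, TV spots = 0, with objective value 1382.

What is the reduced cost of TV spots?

-2

At the optimum: design uses 314 of 314 (binding); airtime uses 178 of 178 (binding); production uses 282 of 288 (slack = 6).
Slack constraints have shadow price 0 (complementary slackness).
From A_Bᵀ y = c: 4·y_design + 4·y_airtime = 28; 5·y_design + 1·y_airtime = 11.
This yields shadow prices y_design = 1, y_airtime = 6.
Reduced cost of TV spots: c₃ − yᵀa₃ = 9 − (1·5 + 6·1) = 9 − 11 = -2.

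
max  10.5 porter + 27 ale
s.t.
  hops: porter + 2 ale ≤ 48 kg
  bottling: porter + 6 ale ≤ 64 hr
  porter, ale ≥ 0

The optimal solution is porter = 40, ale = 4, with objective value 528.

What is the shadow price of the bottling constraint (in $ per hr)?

1.5

At the optimum: hops uses 48 of 48 (binding); bottling uses 64 of 64 (binding).
From A_Bᵀ y = c: 1·y_hops + 1·y_bottling = 10.5; 2·y_hops + 6·y_bottling = 27.
Solving: y_hops = 9, y_bottling = 1.5.
Shadow price of bottling = 1.5.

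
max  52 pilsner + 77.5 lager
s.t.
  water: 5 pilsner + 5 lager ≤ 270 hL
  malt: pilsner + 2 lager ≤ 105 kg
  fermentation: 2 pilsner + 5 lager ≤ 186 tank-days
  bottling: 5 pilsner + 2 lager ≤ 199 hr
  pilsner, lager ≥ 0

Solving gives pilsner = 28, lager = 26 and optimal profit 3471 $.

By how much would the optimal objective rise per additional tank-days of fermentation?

Check each constraint at x*: water 270/270 (tight); malt 80/105 (slack 25); fermentation 186/186 (tight); bottling 192/199 (slack 7).
By complementary slackness, y = 0 for the non-binding constraints.
From A_Bᵀ y = c: 5·y_water + 2·y_fermentation = 52; 5·y_water + 5·y_fermentation = 77.5.
This yields shadow prices y_water = 7, y_fermentation = 8.5.
Shadow price of fermentation = 8.5.

8.5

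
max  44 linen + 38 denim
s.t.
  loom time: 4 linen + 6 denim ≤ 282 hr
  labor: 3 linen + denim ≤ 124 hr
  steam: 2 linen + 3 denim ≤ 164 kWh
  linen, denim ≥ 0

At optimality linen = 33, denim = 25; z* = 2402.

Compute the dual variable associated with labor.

8

Binding: loom time and labor. Non-binding: steam (23 unused).
Slack constraints have shadow price 0 (complementary slackness).
The binding rows give the dual system: 4·y_loom time + 3·y_labor = 44 and 6·y_loom time + 1·y_labor = 38.
Solving: y_loom time = 5, y_labor = 8.
Shadow price of labor = 8.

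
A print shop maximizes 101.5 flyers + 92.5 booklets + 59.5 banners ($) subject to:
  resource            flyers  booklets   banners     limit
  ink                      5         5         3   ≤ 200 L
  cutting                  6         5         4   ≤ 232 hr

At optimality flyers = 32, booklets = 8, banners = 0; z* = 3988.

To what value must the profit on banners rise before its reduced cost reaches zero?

At the optimum: ink uses 200 of 200 (binding); cutting uses 232 of 232 (binding).
The binding rows give the dual system: 5·y_ink + 6·y_cutting = 101.5 and 5·y_ink + 5·y_cutting = 92.5.
Solving: y_ink = 9.5, y_cutting = 9.
banners enters the basis when its profit ≥ yᵀa₃ = 9.5·3 + 9·4 = 64.5.

64.5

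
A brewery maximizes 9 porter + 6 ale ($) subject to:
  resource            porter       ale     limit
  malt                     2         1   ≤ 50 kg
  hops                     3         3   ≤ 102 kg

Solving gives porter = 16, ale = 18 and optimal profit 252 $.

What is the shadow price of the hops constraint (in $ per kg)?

Check each constraint at x*: malt 50/50 (tight); hops 102/102 (tight).
The binding rows give the dual system: 2·y_malt + 3·y_hops = 9 and 1·y_malt + 3·y_hops = 6.
Solving: y_malt = 3, y_hops = 1.
Shadow price of hops = 1.

1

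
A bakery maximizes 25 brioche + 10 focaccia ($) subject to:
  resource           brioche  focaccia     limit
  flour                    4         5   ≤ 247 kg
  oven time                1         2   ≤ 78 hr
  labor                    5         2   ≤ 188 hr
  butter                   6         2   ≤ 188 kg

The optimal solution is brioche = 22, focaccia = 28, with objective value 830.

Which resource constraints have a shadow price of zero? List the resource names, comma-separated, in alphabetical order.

flour, labor

flour: 228/247 (slack 19)
oven time: 78/78 (binding)
labor: 166/188 (slack 22)
butter: 188/188 (binding)
By complementary slackness, a constraint with positive slack has shadow price 0 → flour, labor.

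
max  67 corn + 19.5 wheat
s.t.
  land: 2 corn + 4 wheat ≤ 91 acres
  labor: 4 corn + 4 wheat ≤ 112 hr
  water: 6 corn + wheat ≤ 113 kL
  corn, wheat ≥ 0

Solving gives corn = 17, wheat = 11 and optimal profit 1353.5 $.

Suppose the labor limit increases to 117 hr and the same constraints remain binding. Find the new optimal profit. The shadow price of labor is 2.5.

1366

Δb = 5, so new z* = 1353.5 + (2.5)·(5) = 1353.5 + 12.5 = 1366.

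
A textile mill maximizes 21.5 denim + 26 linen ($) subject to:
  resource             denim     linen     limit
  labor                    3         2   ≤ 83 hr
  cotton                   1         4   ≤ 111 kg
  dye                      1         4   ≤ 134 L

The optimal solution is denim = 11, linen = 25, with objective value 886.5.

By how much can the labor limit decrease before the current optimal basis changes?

27.5

Binding constraints: labor, cotton. The basis is B = [[3,2],[1,4]] with det 10.
Per unit decrease in labor, x* moves by d = (-0.4, 0.1).
The basis stays optimal until denim reaches 0; allowable decrease = 27.5 hr.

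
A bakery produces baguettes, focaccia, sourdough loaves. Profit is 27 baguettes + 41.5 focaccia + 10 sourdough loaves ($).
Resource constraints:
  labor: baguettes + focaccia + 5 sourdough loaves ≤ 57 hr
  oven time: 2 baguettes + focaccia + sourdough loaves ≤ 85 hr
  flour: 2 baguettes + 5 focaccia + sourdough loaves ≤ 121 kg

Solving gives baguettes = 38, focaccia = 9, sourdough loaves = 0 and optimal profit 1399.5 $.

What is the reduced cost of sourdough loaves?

-3.5

Check each constraint at x*: labor 47/57 (slack 10); oven time 85/85 (tight); flour 121/121 (tight).
Slack constraints have shadow price 0 (complementary slackness).
Dual feasibility on the basic columns requires 2·y_oven time + 2·y_flour = 27, 1·y_oven time + 5·y_flour = 41.5.
Solving: y_oven time = 6.5, y_flour = 7.
Reduced cost of sourdough loaves: c₃ − yᵀa₃ = 10 − (6.5·1 + 7·1) = 10 − 13.5 = -3.5.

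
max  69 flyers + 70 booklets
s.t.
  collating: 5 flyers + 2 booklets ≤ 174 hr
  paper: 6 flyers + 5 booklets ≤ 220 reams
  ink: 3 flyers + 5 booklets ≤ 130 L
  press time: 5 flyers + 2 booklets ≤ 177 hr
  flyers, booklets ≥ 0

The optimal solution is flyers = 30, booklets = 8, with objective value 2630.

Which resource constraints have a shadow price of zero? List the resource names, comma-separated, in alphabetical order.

collating: 166/174 (slack 8)
paper: 220/220 (binding)
ink: 130/130 (binding)
press time: 166/177 (slack 11)
By complementary slackness, a constraint with positive slack has shadow price 0 → collating, press time.

collating, press time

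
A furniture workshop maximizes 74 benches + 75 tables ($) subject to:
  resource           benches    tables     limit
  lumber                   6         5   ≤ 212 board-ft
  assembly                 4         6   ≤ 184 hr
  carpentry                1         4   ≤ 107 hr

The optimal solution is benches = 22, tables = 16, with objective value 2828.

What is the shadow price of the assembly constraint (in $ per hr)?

Check each constraint at x*: lumber 212/212 (tight); assembly 184/184 (tight); carpentry 86/107 (slack 21).
By complementary slackness, y = 0 for the non-binding constraint.
Dual feasibility on the basic columns requires 6·y_lumber + 4·y_assembly = 74, 5·y_lumber + 6·y_assembly = 75.
Solving: y_lumber = 9, y_assembly = 5.
Shadow price of assembly = 5.

5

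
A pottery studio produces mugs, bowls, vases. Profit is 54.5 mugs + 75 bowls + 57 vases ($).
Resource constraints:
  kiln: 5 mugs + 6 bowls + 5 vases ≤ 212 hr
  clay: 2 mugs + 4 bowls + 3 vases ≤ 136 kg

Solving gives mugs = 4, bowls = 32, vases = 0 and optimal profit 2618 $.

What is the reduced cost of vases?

Check each constraint at x*: kiln 212/212 (tight); clay 136/136 (tight).
From A_Bᵀ y = c: 5·y_kiln + 2·y_clay = 54.5; 6·y_kiln + 4·y_clay = 75.
Solving: y_kiln = 8.5, y_clay = 6.
Reduced cost of vases: c₃ − yᵀa₃ = 57 − (8.5·5 + 6·3) = 57 − 60.5 = -3.5.

-3.5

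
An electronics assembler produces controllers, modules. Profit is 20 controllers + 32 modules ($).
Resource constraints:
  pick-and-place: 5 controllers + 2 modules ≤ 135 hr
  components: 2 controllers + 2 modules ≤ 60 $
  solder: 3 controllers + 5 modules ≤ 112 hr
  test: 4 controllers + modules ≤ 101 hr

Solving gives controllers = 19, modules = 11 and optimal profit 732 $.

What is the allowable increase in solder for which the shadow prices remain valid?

38

Binding constraints: components, solder. The basis is B = [[2,2],[3,5]] with det 4.
Per unit increase in solder, x* moves by d = (-0.5, 0.5).
The basis stays optimal until controllers reaches 0; allowable increase = 38 hr.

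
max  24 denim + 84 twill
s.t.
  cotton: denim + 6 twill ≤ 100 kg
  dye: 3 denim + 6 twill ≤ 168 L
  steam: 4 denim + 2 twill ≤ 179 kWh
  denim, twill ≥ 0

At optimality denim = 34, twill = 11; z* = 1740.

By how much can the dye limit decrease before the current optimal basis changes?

Binding constraints: cotton, dye. The basis is B = [[1,6],[3,6]] with det -12.
Per unit decrease in dye, x* moves by d = (-0.5, 0.0833).
The basis stays optimal until denim reaches 0; allowable decrease = 68 L.

68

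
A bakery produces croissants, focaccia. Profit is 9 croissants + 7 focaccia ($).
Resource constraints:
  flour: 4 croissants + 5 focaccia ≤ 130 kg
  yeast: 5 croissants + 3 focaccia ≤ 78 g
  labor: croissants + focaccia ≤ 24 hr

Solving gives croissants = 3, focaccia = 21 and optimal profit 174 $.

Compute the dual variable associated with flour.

Check each constraint at x*: flour 117/130 (slack 13); yeast 78/78 (tight); labor 24/24 (tight).
By complementary slackness, y = 0 for the non-binding constraint.
Dual feasibility on the basic columns requires 5·y_yeast + 1·y_labor = 9, 3·y_yeast + 1·y_labor = 7.
This yields shadow prices y_yeast = 1, y_labor = 4.
Shadow price of flour = 0.

0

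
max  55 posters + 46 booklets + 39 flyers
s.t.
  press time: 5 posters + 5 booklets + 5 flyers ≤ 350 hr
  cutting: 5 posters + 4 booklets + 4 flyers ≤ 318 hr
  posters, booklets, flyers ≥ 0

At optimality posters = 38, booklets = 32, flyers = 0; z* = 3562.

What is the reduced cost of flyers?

-7

At the optimum: press time uses 350 of 350 (binding); cutting uses 318 of 318 (binding).
Dual feasibility on the basic columns requires 5·y_press time + 5·y_cutting = 55, 5·y_press time + 4·y_cutting = 46.
This yields shadow prices y_press time = 2, y_cutting = 9.
Reduced cost of flyers: c₃ − yᵀa₃ = 39 − (2·5 + 9·4) = 39 − 46 = -7.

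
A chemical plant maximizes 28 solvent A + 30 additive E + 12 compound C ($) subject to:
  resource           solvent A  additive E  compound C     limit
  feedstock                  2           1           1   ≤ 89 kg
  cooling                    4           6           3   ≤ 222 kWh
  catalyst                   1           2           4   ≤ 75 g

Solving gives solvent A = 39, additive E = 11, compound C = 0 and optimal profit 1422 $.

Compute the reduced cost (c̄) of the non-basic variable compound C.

-6

At the optimum: feedstock uses 89 of 89 (binding); cooling uses 222 of 222 (binding); catalyst uses 61 of 75 (slack = 14).
Slack constraints have shadow price 0 (complementary slackness).
From A_Bᵀ y = c: 2·y_feedstock + 4·y_cooling = 28; 1·y_feedstock + 6·y_cooling = 30.
This yields shadow prices y_feedstock = 6, y_cooling = 4.
Reduced cost of compound C: c₃ − yᵀa₃ = 12 − (6·1 + 4·3) = 12 − 18 = -6.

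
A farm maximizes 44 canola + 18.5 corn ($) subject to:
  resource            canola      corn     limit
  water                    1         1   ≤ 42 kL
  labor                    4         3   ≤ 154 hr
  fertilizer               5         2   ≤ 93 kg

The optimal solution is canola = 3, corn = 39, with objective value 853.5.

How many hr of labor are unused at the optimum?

25

labor used = 4·3 + 3·39 = 129; slack = 154 − 129 = 25.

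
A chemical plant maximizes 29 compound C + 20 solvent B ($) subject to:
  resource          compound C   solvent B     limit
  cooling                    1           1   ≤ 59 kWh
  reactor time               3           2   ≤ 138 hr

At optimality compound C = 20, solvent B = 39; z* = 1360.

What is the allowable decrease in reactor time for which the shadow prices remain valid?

20

Binding constraints: cooling, reactor time. The basis is B = [[1,1],[3,2]] with det -1.
Per unit decrease in reactor time, x* moves by d = (-1, 1).
The basis stays optimal until compound C reaches 0; allowable decrease = 20 hr.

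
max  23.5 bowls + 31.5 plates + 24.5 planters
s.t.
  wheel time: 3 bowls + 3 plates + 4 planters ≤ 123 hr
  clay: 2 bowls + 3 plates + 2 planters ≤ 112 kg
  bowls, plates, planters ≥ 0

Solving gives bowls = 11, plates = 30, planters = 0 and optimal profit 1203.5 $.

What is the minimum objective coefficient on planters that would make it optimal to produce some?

26

Both wheel time and clay are binding at x*.
From A_Bᵀ y = c: 3·y_wheel time + 2·y_clay = 23.5; 3·y_wheel time + 3·y_clay = 31.5.
→ y_wheel time = 2.5 and y_clay = 8.
planters enters the basis when its profit ≥ yᵀa₃ = 2.5·4 + 8·2 = 26.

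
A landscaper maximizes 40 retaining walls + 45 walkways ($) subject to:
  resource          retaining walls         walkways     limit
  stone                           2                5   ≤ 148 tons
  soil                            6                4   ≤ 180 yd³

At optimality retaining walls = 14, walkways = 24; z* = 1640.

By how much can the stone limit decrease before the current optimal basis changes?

88

Binding constraints: stone, soil. The basis is B = [[2,5],[6,4]] with det -22.
Per unit decrease in stone, x* moves by d = (0.1818, -0.2727).
The basis stays optimal until walkways reaches 0; allowable decrease = 88 tons.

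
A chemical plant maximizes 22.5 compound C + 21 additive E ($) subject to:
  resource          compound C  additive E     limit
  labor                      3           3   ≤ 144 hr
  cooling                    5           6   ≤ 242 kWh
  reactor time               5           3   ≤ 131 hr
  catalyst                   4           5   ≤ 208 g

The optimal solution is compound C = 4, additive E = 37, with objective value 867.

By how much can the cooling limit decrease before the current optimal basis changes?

Binding constraints: cooling, reactor time. The basis is B = [[5,6],[5,3]] with det -15.
Per unit decrease in cooling, x* moves by d = (0.2, -0.3333).
The basis stays optimal until additive E reaches 0; allowable decrease = 111 kWh.

111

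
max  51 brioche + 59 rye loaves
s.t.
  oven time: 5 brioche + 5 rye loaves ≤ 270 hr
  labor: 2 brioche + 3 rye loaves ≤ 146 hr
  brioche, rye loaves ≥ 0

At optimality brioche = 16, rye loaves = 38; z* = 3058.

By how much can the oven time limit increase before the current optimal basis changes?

Binding constraints: oven time, labor. The basis is B = [[5,5],[2,3]] with det 5.
Per unit increase in oven time, x* moves by d = (0.6, -0.4).
The basis stays optimal until rye loaves reaches 0; allowable increase = 95 hr.

95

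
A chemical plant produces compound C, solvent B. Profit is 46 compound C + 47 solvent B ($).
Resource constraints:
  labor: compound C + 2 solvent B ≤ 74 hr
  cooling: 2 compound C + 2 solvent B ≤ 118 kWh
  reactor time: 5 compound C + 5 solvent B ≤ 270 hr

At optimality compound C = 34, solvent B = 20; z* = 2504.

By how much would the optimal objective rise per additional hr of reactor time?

Check each constraint at x*: labor 74/74 (tight); cooling 108/118 (slack 10); reactor time 270/270 (tight).
By complementary slackness, y = 0 for the non-binding constraint.
From A_Bᵀ y = c: 1·y_labor + 5·y_reactor time = 46; 2·y_labor + 5·y_reactor time = 47.
→ y_labor = 1 and y_reactor time = 9.
Shadow price of reactor time = 9.

9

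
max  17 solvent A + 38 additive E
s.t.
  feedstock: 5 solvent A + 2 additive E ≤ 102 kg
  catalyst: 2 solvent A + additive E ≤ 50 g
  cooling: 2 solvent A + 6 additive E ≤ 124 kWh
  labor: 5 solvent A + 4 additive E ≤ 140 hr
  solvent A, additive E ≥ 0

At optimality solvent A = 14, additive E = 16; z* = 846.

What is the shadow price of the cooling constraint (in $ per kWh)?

Binding: feedstock and cooling. Non-binding: catalyst (6 unused), labor (6 unused).
Slack constraints have shadow price 0 (complementary slackness).
The binding rows give the dual system: 5·y_feedstock + 2·y_cooling = 17 and 2·y_feedstock + 6·y_cooling = 38.
→ y_feedstock = 1 and y_cooling = 6.
Shadow price of cooling = 6.

6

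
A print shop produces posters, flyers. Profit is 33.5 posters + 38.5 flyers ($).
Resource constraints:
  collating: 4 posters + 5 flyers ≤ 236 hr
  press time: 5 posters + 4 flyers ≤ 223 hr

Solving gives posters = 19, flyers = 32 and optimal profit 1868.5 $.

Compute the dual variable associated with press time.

Both collating and press time are binding at x*.
From A_Bᵀ y = c: 4·y_collating + 5·y_press time = 33.5; 5·y_collating + 4·y_press time = 38.5.
→ y_collating = 6.5 and y_press time = 1.5.
Shadow price of press time = 1.5.

1.5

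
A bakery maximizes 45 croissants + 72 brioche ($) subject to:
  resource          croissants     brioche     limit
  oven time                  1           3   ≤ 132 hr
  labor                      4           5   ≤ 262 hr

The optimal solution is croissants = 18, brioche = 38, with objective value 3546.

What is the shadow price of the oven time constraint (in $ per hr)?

Both oven time and labor are binding at x*.
The binding rows give the dual system: 1·y_oven time + 4·y_labor = 45 and 3·y_oven time + 5·y_labor = 72.
This yields shadow prices y_oven time = 9, y_labor = 9.
Shadow price of oven time = 9.

9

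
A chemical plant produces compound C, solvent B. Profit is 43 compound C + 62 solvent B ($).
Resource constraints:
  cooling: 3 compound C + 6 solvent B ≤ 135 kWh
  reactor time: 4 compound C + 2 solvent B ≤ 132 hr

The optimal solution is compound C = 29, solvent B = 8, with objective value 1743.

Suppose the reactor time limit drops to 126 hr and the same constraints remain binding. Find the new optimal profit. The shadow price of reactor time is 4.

Δb = -6, so new z* = 1743 + (4)·(-6) = 1743 − 24 = 1719.

1719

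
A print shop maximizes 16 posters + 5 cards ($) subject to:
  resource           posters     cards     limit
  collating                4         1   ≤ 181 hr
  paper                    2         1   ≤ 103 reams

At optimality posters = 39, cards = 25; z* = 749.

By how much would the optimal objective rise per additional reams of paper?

2

Both collating and paper are binding at x*.
From A_Bᵀ y = c: 4·y_collating + 2·y_paper = 16; 1·y_collating + 1·y_paper = 5.
→ y_collating = 3 and y_paper = 2.
Shadow price of paper = 2.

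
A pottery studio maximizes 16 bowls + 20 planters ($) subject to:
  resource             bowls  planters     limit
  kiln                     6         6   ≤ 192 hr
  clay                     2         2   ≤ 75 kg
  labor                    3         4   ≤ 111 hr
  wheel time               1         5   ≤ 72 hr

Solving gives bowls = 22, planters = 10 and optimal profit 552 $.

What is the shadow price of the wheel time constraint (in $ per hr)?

At the optimum: kiln uses 192 of 192 (binding); clay uses 64 of 75 (slack = 11); labor uses 106 of 111 (slack = 5); wheel time uses 72 of 72 (binding).
Slack constraints have shadow price 0 (complementary slackness).
The binding rows give the dual system: 6·y_kiln + 1·y_wheel time = 16 and 6·y_kiln + 5·y_wheel time = 20.
→ y_kiln = 2.5 and y_wheel time = 1.
Shadow price of wheel time = 1.

1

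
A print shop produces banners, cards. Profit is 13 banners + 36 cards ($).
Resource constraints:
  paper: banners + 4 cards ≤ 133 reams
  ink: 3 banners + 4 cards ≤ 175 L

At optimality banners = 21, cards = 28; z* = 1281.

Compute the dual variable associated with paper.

Check each constraint at x*: paper 133/133 (tight); ink 175/175 (tight).
The binding rows give the dual system: 1·y_paper + 3·y_ink = 13 and 4·y_paper + 4·y_ink = 36.
This yields shadow prices y_paper = 7, y_ink = 2.
Shadow price of paper = 7.

7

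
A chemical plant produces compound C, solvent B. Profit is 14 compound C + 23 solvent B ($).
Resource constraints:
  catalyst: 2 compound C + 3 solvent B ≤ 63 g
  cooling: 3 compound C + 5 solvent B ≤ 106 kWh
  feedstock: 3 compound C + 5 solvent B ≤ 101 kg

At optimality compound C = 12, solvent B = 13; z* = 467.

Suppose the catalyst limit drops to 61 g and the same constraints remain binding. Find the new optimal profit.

465

At the optimum: catalyst uses 63 of 63 (binding); cooling uses 101 of 106 (slack = 5); feedstock uses 101 of 101 (binding).
Slack constraints have shadow price 0 (complementary slackness).
From A_Bᵀ y = c: 2·y_catalyst + 3·y_feedstock = 14; 3·y_catalyst + 5·y_feedstock = 23.
→ y_catalyst = 1 and y_feedstock = 4.
Δz = y_catalyst·Δb = 1 × (-2) = -2, so new z* = 467 − 2 = 465.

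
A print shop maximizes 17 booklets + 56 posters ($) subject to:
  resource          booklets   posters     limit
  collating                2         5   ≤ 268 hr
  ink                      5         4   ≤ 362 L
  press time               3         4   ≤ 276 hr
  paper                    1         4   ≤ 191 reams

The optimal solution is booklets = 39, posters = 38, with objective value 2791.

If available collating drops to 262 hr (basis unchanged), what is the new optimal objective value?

Check each constraint at x*: collating 268/268 (tight); ink 347/362 (slack 15); press time 269/276 (slack 7); paper 191/191 (tight).
By complementary slackness, y = 0 for the non-binding constraints.
From A_Bᵀ y = c: 2·y_collating + 1·y_paper = 17; 5·y_collating + 4·y_paper = 56.
→ y_collating = 4 and y_paper = 9.
Δz = y_collating·Δb = 4 × (-6) = -24, so new z* = 2791 − 24 = 2767.

2767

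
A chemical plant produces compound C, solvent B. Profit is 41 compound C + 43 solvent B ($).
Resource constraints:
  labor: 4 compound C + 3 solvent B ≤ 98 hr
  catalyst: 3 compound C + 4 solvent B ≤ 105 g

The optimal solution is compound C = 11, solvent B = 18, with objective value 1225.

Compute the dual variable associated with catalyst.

7

Check each constraint at x*: labor 98/98 (tight); catalyst 105/105 (tight).
Dual feasibility on the basic columns requires 4·y_labor + 3·y_catalyst = 41, 3·y_labor + 4·y_catalyst = 43.
This yields shadow prices y_labor = 5, y_catalyst = 7.
Shadow price of catalyst = 7.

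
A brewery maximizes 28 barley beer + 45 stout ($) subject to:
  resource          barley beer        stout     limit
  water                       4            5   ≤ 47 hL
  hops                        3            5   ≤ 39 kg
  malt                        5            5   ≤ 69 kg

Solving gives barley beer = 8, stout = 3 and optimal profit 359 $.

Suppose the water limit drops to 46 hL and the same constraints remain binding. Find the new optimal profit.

358

Check each constraint at x*: water 47/47 (tight); hops 39/39 (tight); malt 55/69 (slack 14).
Slack constraints have shadow price 0 (complementary slackness).
From A_Bᵀ y = c: 4·y_water + 3·y_hops = 28; 5·y_water + 5·y_hops = 45.
This yields shadow prices y_water = 1, y_hops = 8.
Δz = y_water·Δb = 1 × (-1) = -1, so new z* = 359 − 1 = 358.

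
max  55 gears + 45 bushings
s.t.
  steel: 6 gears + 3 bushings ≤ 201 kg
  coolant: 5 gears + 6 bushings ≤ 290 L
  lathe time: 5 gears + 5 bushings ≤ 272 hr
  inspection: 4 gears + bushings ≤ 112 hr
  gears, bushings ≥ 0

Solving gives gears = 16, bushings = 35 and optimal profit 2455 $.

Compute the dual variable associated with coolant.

Check each constraint at x*: steel 201/201 (tight); coolant 290/290 (tight); lathe time 255/272 (slack 17); inspection 99/112 (slack 13).
Slack constraints have shadow price 0 (complementary slackness).
The binding rows give the dual system: 6·y_steel + 5·y_coolant = 55 and 3·y_steel + 6·y_coolant = 45.
This yields shadow prices y_steel = 5, y_coolant = 5.
Shadow price of coolant = 5.

5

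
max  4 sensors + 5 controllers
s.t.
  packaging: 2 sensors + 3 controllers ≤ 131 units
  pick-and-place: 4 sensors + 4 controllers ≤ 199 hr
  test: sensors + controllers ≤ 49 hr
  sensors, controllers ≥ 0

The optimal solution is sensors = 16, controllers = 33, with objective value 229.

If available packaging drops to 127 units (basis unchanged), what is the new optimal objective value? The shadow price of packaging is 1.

Δb = -4, so new z* = 229 + (1)·(-4) = 229 − 4 = 225.

225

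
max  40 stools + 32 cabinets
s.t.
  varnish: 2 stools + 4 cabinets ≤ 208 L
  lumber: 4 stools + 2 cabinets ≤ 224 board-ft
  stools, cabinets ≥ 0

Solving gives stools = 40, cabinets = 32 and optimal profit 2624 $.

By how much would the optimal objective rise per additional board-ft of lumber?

Both varnish and lumber are binding at x*.
From A_Bᵀ y = c: 2·y_varnish + 4·y_lumber = 40; 4·y_varnish + 2·y_lumber = 32.
This yields shadow prices y_varnish = 4, y_lumber = 8.
Shadow price of lumber = 8.

8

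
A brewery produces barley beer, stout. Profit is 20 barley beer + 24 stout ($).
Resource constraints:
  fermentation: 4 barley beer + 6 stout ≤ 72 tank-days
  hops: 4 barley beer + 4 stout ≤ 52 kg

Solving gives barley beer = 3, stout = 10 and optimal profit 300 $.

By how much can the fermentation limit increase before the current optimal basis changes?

Binding constraints: fermentation, hops. The basis is B = [[4,6],[4,4]] with det -8.
Per unit increase in fermentation, x* moves by d = (-0.5, 0.5).
The basis stays optimal until barley beer reaches 0; allowable increase = 6 tank-days.

6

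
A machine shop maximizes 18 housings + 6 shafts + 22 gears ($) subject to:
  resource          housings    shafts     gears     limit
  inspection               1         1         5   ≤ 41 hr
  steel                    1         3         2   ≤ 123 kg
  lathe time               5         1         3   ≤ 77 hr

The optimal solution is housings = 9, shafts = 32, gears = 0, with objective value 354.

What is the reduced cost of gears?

-2

Binding: inspection and lathe time. Non-binding: steel (18 unused).
Since steel is not tight, its dual is 0.
From A_Bᵀ y = c: 1·y_inspection + 5·y_lathe time = 18; 1·y_inspection + 1·y_lathe time = 6.
Solving: y_inspection = 3, y_lathe time = 3.
Reduced cost of gears: c₃ − yᵀa₃ = 22 − (3·5 + 3·3) = 22 − 24 = -2.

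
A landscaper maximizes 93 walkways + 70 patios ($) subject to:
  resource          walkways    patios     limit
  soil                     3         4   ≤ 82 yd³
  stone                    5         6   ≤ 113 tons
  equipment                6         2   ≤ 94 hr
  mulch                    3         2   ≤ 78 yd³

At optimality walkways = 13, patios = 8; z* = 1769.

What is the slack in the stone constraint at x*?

stone used = 5·13 + 6·8 = 113; slack = 113 − 113 = 0.

0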